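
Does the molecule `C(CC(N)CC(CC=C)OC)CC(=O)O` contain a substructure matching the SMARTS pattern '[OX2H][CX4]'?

The pattern [OX2H][CX4] describes a hydroxyl oxygen bound to an sp3 (X4) carbon — an aliphatic alcohol.
The closest candidate here is a methoxy ether (-OCH3), but the oxygen has H0 (ether), not H1. No other fragment satisfies the full query, so there is no match.

No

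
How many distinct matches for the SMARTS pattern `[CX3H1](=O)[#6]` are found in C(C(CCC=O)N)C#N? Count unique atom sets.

1

[CX3H1](=O)[#6] is the SMARTS for an aldehyde: an sp2 carbon with one H, double-bonded to O and single-bonded to carbon.
Exactly one fragment in the molecule meets all constraints, giving 1 match.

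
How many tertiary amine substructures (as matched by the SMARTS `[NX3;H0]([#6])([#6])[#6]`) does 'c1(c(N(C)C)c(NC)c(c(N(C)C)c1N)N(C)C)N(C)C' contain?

[NX3;H0]([#6])([#6])[#6] is the SMARTS for a tertiary amine: a trivalent nitrogen with no H, bonded to three carbons.
The molecule carries 4 separate instances of a dimethylamino group (-N(CH3)2) meeting every constraint; each maps to a distinct set of atoms, giving 4 matches.

4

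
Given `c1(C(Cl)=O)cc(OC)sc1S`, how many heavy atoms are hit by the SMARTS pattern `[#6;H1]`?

1

Check the 11 heavy atoms by environment: 1× s (aromatic, H0) → no; 3× c (aromatic, H0) → no; 1× c (aromatic, H1) → match; 2× O (H0) → no; 1× C (H3) → no; 1× C (H0) → no; 1× Cl (H0) → no; 1× S (H1) → no.
That gives 1 matching atom.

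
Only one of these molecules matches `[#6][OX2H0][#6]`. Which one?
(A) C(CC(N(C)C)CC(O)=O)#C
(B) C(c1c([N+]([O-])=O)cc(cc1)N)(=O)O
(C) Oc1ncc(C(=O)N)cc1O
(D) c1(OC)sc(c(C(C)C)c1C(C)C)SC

D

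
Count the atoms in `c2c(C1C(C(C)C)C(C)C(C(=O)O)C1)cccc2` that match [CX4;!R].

4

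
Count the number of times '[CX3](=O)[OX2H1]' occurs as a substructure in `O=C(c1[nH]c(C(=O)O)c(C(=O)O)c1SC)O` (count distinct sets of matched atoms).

3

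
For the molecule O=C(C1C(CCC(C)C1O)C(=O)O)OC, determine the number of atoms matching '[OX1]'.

The query [OX1] means: aliphatic oxygen with one total connection — typically a carbonyl =O or an oxide.
Check the 15 heavy atoms by environment: 8× C (X4) → no; 2× C (X3) → no; 2× O (X1) → match; 3× O (X2) → no.
That gives 2 matching atoms.

2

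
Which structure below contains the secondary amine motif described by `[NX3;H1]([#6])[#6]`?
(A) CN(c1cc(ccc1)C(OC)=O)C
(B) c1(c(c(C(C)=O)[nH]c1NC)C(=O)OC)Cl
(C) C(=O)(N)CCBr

[NX3;H1]([#6])[#6] describes a trivalent nitrogen with one H, bonded to two carbons (a secondary amine).
(A) has a dimethylamino group (-N(CH3)2) but the nitrogen has H0, not H1.
(B) contains an N-methylamino group (-NHCH3), which satisfies every atom and bond constraint.
(C) has a primary amide (-C(=O)NH2) but the -C(=O)NH2 nitrogen has H2, not H1.
So the answer is (B).

B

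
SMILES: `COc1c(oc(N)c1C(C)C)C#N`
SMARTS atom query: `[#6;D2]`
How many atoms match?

The query [#6;D2] means: any carbon bonded to exactly two heavy atoms.
Check the 13 heavy atoms by environment: 1× o (aromatic, D2) → no; 4× c (aromatic, D3) → no; 1× C (D2) → match; 2× N (D1) → no; 1× C (D3) → no; 3× C (D1) → no; 1× O (D2) → no.
That gives 1 matching atom.

1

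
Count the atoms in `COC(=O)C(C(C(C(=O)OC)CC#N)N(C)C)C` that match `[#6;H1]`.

The query [#6;H1] means: any carbon bearing exactly one hydrogen.
Check the 18 heavy atoms by environment: 5× C (H3) → no; 3× C (H1) → match; 1× C (H2) → no; 2× N (H0) → no; 3× C (H0) → no; 4× O (H0) → no.
That gives 3 matching atoms.

3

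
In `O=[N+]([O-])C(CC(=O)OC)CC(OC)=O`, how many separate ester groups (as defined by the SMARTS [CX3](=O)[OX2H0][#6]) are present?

[CX3](=O)[OX2H0][#6] is the SMARTS for an ester: a carbonyl carbon bonded to an oxygen that is itself bonded to carbon (no H on that O).
The molecule carries 2 separate instances of a methyl-ester group (-C(=O)OCH3) meeting every constraint; each maps to a distinct set of atoms, giving 2 matches.

2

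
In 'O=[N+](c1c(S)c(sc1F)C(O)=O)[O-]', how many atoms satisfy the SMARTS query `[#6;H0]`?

5

The query [#6;H0] means: any carbon with no attached hydrogen.
Check the 13 heavy atoms by environment: 1× s (aromatic, H0) → no; 4× c (aromatic, H0) → match; 1× C (H0) → match; 2× O (H0) → no; 1× O (H1) → no; 1× S (H1) → no; 1× N (charge +1, H0) → no; 1× O (charge -1, H0) → no; 1× F (H0) → no.
Summing the matching environments: 4 + 1 = 5 matching atoms.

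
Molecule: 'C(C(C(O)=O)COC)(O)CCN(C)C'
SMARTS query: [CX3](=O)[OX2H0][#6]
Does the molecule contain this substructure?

No

The pattern [CX3](=O)[OX2H0][#6] describes a carbonyl carbon bonded to an oxygen that is itself bonded to carbon (no H on that O) — an ester.
The closest candidate here is a carboxylic acid group (-C(=O)OH), but the singly-bonded O carries H (OX2H1, not H0). No other fragment satisfies the full query, so there is no match.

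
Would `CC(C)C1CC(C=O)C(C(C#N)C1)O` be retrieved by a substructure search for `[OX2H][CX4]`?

The pattern [OX2H][CX4] describes a hydroxyl oxygen bound to an sp3 (X4) carbon — an aliphatic alcohol.
The molecule carries a hydroxyl group (-OH), whose atoms satisfy every constraint of the query, so the pattern matches.

Yes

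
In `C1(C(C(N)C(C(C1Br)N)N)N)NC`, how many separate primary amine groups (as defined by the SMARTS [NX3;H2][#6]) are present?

4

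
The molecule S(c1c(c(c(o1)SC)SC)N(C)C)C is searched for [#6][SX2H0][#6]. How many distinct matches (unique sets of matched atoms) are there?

3

[#6][SX2H0][#6] is the SMARTS for a thioether: an aliphatic sulfur bridging two carbons with no H on the sulfur.
The molecule carries 3 separate instances of a methylthio ether (-SCH3) meeting every constraint; each maps to a distinct set of atoms, giving 3 matches.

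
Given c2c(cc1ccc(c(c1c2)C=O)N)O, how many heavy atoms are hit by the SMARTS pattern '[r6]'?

The query [r6] means: r6 matches atoms in a six-membered ring.
Check the 14 heavy atoms by environment: 10× c (aromatic, in 6-ring) → match; 2× O (acyclic) → no; 1× C (acyclic) → no; 1× N (acyclic) → no.
That gives 10 matching atoms.

10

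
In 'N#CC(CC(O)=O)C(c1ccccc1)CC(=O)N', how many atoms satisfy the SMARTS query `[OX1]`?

2

Check the 18 heavy atoms by environment: 4× C (X4) → no; 1× C (X2) → no; 1× N (X1) → no; 2× C (X3) → no; 2× O (X1) → match; 1× N (X3) → no; 6× c (aromatic, X3) → no; 1× O (X2) → no.
That gives 2 matching atoms.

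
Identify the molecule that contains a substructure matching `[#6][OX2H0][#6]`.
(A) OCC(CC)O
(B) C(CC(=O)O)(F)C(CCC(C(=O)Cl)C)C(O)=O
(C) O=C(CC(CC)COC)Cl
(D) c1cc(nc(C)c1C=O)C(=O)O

C

[#6][OX2H0][#6] describes an aliphatic oxygen bridging two carbons with no H on the oxygen (an ether).
(A) has a hydroxyl group (-OH) but the oxygen has H1, not H0 bridging two carbons.
(B) has a carboxylic acid group (-C(=O)OH) but the -OH oxygen has H1; the =O is OX1, not OX2.
(C) contains a methoxy ether (-OCH3), which satisfies every atom and bond constraint.
(D) has a carboxylic acid group (-C(=O)OH) but the -OH oxygen has H1; the =O is OX1, not OX2.
So the answer is (C).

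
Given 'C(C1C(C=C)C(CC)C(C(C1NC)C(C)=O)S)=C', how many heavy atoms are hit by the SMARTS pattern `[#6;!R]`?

9

The query [#6;!R] means: carbon not in any ring.
Check the 18 heavy atoms by environment: 6× C (in 6-ring) → no; 1× S (acyclic) → no; 9× C (acyclic) → match; 1× N (acyclic) → no; 1× O (acyclic) → no.
That gives 9 matching atoms.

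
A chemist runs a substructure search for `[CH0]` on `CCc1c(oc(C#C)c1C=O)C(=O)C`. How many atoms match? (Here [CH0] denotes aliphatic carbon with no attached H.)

2

The query [CH0] means: aliphatic carbon with no attached hydrogen.
Check the 14 heavy atoms by environment: 1× o (aromatic, H0) → no; 4× c (aromatic, H0) → no; 2× C (H0) → match; 2× C (H1) → no; 2× O (H0) → no; 2× C (H3) → no; 1× C (H2) → no.
That gives 2 matching atoms.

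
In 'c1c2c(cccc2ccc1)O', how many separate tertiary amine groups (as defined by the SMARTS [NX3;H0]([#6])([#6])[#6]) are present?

[NX3;H0]([#6])([#6])[#6] is the SMARTS for a tertiary amine: a trivalent nitrogen with no H, bonded to three carbons.
No fragment in the molecule satisfies every constraint, giving 0 matches.

0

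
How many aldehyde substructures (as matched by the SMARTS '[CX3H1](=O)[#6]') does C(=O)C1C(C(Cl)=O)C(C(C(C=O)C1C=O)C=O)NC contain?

[CX3H1](=O)[#6] is the SMARTS for an aldehyde: an sp2 carbon with one H, double-bonded to O and single-bonded to carbon.
The molecule carries 4 separate instances of an aldehyde (-CHO) meeting every constraint; each maps to a distinct set of atoms, giving 4 matches.

4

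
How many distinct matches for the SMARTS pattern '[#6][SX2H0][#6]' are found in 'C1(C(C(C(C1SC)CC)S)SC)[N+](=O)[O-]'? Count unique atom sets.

2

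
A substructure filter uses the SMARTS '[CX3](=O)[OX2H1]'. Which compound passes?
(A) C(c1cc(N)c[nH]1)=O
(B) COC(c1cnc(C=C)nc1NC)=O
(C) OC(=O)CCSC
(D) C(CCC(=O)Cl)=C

[CX3](=O)[OX2H1] describes an sp2 carbon double-bonded to O and single-bonded to an -OH oxygen (a carboxylic acid).
(A) has an aldehyde (-CHO) but there is no singly-bonded oxygen on the carbonyl carbon.
(B) has a methyl-ester group (-C(=O)OCH3) but the singly-bonded O has no H (OX2H0, not OX2H1).
(C) contains a carboxylic acid group (-C(=O)OH), which satisfies every atom and bond constraint.
(D) has an acyl chloride (-C(=O)Cl) but the carbonyl is bonded to Cl, not to an -OH oxygen.
So the answer is (C).

C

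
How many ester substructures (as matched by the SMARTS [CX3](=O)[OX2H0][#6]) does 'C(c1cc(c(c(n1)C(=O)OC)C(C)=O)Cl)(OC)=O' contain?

2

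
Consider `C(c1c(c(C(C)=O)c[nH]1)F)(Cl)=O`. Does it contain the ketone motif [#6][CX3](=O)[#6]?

Yes

The pattern [#6][CX3](=O)[#6] describes a carbonyl carbon (no H) flanked by two carbons — a ketone.
The molecule carries an acetyl/ketone group (-C(=O)CH3), whose atoms satisfy every constraint of the query, so the pattern matches.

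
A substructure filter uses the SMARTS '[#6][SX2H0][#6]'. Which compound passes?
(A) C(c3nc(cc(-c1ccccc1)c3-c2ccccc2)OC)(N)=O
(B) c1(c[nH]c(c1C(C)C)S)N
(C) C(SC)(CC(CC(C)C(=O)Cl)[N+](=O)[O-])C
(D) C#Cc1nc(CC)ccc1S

[#6][SX2H0][#6] describes an aliphatic sulfur bridging two carbons with no H on the sulfur (a thioether).
(A) has a methoxy ether (-OCH3) but the bridging atom is O, not S.
(B) has a thiol (-SH) but the sulfur has H1, not H0 bridging two carbons.
(C) contains a methylthio ether (-SCH3), which satisfies every atom and bond constraint.
(D) has a thiol (-SH) but the sulfur has H1, not H0 bridging two carbons.
So the answer is (C).

C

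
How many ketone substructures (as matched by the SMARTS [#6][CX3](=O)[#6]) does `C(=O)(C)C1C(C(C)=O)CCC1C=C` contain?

[#6][CX3](=O)[#6] is the SMARTS for a ketone: a carbonyl carbon (no H) flanked by two carbons.
The molecule carries 2 separate instances of an acetyl/ketone group (-C(=O)CH3) meeting every constraint; each maps to a distinct set of atoms, giving 2 matches.

2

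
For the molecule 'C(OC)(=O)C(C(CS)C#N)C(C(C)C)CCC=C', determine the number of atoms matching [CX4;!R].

The query [CX4;!R] means: aliphatic carbon with four total connections, not in a ring.
Check the 18 heavy atoms by environment: 10× C (X4, acyclic) → match; 1× S (X2, acyclic) → no; 3× C (X3, acyclic) → no; 1× O (X1, acyclic) → no; 1× O (X2, acyclic) → no; 1× C (X2, acyclic) → no; 1× N (X1, acyclic) → no.
That gives 10 matching atoms.

10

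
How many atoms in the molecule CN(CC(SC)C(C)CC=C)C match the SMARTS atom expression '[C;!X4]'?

2

The query [C;!X4] means: aliphatic carbon that does not have four total connections.
Check the 12 heavy atoms by environment: 8× C (X4) → no; 2× C (X3) → match; 1× S (X2) → no; 1× N (X3) → no.
That gives 2 matching atoms.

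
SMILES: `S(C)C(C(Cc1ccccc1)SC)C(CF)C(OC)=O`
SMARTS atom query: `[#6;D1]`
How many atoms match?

Check the 20 heavy atoms by environment: 2× C (D2) → no; 4× C (D3) → no; 1× F (D1) → no; 1× O (D1) → no; 1× O (D2) → no; 3× C (D1) → match; 2× S (D2) → no; 1× c (aromatic, D3) → no; 5× c (aromatic, D2) → no.
That gives 3 matching atoms.

3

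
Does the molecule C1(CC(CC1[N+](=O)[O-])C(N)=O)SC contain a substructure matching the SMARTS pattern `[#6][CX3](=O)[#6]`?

No

The pattern [#6][CX3](=O)[#6] describes a carbonyl carbon (no H) flanked by two carbons — a ketone.
The closest candidate here is a primary amide (-C(=O)NH2), but one neighbour of the carbonyl carbon is N, not C. No other fragment satisfies the full query, so there is no match.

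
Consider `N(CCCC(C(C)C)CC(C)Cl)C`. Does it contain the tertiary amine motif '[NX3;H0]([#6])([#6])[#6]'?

The pattern [NX3;H0]([#6])([#6])[#6] describes a trivalent nitrogen with no H, bonded to three carbons — a tertiary amine.
The closest candidate here is an N-methylamino group (-NHCH3), but the nitrogen still has one H (H1), not H0. No other fragment satisfies the full query, so there is no match.

No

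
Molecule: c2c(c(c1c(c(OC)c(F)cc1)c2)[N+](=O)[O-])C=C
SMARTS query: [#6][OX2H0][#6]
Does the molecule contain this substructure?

The pattern [#6][OX2H0][#6] describes an aliphatic oxygen bridging two carbons with no H on the oxygen — an ether.
The molecule carries a methoxy ether (-OCH3), whose atoms satisfy every constraint of the query, so the pattern matches.

Yes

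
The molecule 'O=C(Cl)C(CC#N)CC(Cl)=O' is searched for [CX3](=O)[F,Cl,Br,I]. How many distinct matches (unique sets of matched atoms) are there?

[CX3](=O)[F,Cl,Br,I] is the SMARTS for an acyl halide: a carbonyl carbon bonded to a halogen.
The molecule carries 2 separate instances of an acyl chloride (-C(=O)Cl) meeting every constraint; each maps to a distinct set of atoms, giving 2 matches.

2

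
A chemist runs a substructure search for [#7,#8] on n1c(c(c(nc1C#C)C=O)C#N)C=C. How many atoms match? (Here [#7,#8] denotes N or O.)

The query [#7,#8] means: nitrogen or oxygen (comma = OR).
Check the 14 heavy atoms by environment: 2× n (aromatic) → match; 4× c (aromatic) → no; 6× C → no; 1× N → match; 1× O → match.
Summing the matching environments: 2 + 1 + 1 = 4 matching atoms.

4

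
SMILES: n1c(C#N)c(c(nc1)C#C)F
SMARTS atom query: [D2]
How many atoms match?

5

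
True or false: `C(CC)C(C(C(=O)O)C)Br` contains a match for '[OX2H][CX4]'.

False

The pattern [OX2H][CX4] describes a hydroxyl oxygen bound to an sp3 (X4) carbon — an aliphatic alcohol.
The closest candidate here is a carboxylic acid group (-C(=O)OH), but the -OH is on a CX3 carbonyl carbon, not a CX4 carbon. No other fragment satisfies the full query, so there is no match.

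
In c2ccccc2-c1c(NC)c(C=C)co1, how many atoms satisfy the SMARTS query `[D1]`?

2

Check the 15 heavy atoms by environment: 1× o (aromatic, D2) → no; 6× c (aromatic, D2) → no; 4× c (aromatic, D3) → no; 1× N (D2) → no; 2× C (D1) → match; 1× C (D2) → no.
That gives 2 matching atoms.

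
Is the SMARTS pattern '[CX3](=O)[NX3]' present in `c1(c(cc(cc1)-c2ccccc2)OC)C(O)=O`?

No

The pattern [CX3](=O)[NX3] describes a carbonyl carbon bonded to a trivalent nitrogen — an amide.
The closest candidate here is a carboxylic acid group (-C(=O)OH), but the carbonyl is bonded to O, not to an NX3 nitrogen. No other fragment satisfies the full query, so there is no match.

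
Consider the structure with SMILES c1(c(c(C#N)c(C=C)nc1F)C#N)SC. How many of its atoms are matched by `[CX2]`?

Check the 15 heavy atoms by environment: 1× n (aromatic, X2) → no; 5× c (aromatic, X3) → no; 1× F (X1) → no; 2× C (X2) → match; 2× N (X1) → no; 2× C (X3) → no; 1× S (X2) → no; 1× C (X4) → no.
That gives 2 matching atoms.

2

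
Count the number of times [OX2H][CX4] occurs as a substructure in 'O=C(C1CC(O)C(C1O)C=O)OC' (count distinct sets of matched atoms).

2

[OX2H][CX4] is the SMARTS for an aliphatic alcohol: a hydroxyl oxygen bound to an sp3 (X4) carbon.
The molecule carries 2 separate instances of a hydroxyl group (-OH) meeting every constraint; each maps to a distinct set of atoms, giving 2 matches.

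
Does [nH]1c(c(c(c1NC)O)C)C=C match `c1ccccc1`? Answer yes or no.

No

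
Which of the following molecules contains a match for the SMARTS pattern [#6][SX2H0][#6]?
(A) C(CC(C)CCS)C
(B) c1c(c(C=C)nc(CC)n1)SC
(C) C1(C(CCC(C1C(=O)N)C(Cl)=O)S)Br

[#6][SX2H0][#6] describes an aliphatic sulfur bridging two carbons with no H on the sulfur (a thioether).
(A) has a thiol (-SH) but the sulfur has H1, not H0 bridging two carbons.
(B) contains a methylthio ether (-SCH3), which satisfies every atom and bond constraint.
(C) has a thiol (-SH) but the sulfur has H1, not H0 bridging two carbons.
So the answer is (B).

B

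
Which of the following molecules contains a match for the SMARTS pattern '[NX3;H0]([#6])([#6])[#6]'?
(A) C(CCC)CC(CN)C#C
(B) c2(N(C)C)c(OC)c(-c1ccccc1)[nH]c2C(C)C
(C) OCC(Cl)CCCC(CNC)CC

B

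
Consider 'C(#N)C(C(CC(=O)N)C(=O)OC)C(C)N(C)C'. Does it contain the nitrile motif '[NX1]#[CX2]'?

The pattern [NX1]#[CX2] describes a nitrogen triple-bonded to a two-connected carbon — a nitrile.
The molecule carries a nitrile (-C#N), whose atoms satisfy every constraint of the query, so the pattern matches.

Yes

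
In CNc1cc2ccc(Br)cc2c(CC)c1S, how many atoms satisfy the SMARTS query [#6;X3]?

The query [#6;X3] means: any carbon (aromatic or not) with three total connections.
Check the 16 heavy atoms by environment: 10× c (aromatic, X3) → match; 1× S (X2) → no; 3× C (X4) → no; 1× N (X3) → no; 1× Br (X1) → no.
That gives 10 matching atoms.

10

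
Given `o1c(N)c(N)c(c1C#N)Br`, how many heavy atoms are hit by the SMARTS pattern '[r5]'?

Check the 10 heavy atoms by environment: 1× o (aromatic, in 5-ring) → match; 4× c (aromatic, in 5-ring) → match; 3× N (acyclic) → no; 1× C (acyclic) → no; 1× Br (acyclic) → no.
Summing the matching environments: 1 + 4 = 5 matching atoms.

5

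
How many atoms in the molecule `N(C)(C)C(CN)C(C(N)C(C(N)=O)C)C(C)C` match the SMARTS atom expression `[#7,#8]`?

Check the 17 heavy atoms by environment: 12× C → no; 4× N → match; 1× O → match.
Summing the matching environments: 4 + 1 = 5 matching atoms.

5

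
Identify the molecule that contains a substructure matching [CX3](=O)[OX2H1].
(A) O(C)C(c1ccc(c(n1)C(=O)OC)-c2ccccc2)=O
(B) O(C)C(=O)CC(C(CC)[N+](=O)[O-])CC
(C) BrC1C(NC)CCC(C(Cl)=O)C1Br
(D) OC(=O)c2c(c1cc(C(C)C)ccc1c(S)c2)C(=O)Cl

[CX3](=O)[OX2H1] describes an sp2 carbon double-bonded to O and single-bonded to an -OH oxygen (a carboxylic acid).
(A) has a methyl-ester group (-C(=O)OCH3) but the singly-bonded O has no H (OX2H0, not OX2H1).
(B) has a methyl-ester group (-C(=O)OCH3) but the singly-bonded O has no H (OX2H0, not OX2H1).
(C) has an acyl chloride (-C(=O)Cl) but the carbonyl is bonded to Cl, not to an -OH oxygen.
(D) contains a carboxylic acid group (-C(=O)OH), which satisfies every atom and bond constraint.
So the answer is (D).

D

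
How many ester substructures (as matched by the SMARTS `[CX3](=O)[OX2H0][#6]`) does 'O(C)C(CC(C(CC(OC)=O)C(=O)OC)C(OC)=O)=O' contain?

[CX3](=O)[OX2H0][#6] is the SMARTS for an ester: a carbonyl carbon bonded to an oxygen that is itself bonded to carbon (no H on that O).
The molecule carries 4 separate instances of a methyl-ester group (-C(=O)OCH3) meeting every constraint; each maps to a distinct set of atoms, giving 4 matches.

4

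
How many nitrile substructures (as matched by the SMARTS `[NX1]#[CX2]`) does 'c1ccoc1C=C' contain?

0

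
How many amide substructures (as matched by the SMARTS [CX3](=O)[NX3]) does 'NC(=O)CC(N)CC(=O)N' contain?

2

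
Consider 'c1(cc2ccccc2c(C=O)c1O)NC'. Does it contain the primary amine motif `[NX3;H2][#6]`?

No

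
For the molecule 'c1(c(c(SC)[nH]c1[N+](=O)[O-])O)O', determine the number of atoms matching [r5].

5

The query [r5] means: r5 matches atoms in a five-membered ring.
Check the 12 heavy atoms by environment: 1× n (aromatic, in 5-ring) → match; 4× c (aromatic, in 5-ring) → match; 1× S (acyclic) → no; 1× C (acyclic) → no; 3× O (acyclic) → no; 1× N (charge +1, acyclic) → no; 1× O (charge -1, acyclic) → no.
Summing the matching environments: 1 + 4 = 5 matching atoms.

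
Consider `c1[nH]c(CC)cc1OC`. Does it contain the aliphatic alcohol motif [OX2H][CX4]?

No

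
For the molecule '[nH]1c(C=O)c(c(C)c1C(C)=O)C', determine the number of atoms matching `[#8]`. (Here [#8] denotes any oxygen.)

The query [#8] means: #8 matches any oxygen atom.
Check the 12 heavy atoms by environment: 1× n (aromatic) → no; 4× c (aromatic) → no; 5× C → no; 2× O → match.
That gives 2 matching atoms.

2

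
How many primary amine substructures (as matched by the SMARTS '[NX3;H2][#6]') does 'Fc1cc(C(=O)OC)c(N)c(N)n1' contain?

2

[NX3;H2][#6] is the SMARTS for a primary amine: a trivalent nitrogen with two H attached to carbon.
The molecule carries 2 separate instances of a primary amino group (-NH2) meeting every constraint; each maps to a distinct set of atoms, giving 2 matches.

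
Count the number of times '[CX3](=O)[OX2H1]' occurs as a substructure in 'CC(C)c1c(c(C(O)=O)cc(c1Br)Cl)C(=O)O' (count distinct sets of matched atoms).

2

[CX3](=O)[OX2H1] is the SMARTS for a carboxylic acid: an sp2 carbon double-bonded to O and single-bonded to an -OH oxygen.
The molecule carries 2 separate instances of a carboxylic acid group (-C(=O)OH) meeting every constraint; each maps to a distinct set of atoms, giving 2 matches.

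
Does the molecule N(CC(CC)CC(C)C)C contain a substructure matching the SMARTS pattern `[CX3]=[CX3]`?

No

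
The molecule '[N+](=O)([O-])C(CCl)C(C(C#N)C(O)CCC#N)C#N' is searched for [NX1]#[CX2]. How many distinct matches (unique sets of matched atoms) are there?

[NX1]#[CX2] is the SMARTS for a nitrile: a nitrogen triple-bonded to a two-connected carbon.
The molecule carries 3 separate instances of a nitrile (-C#N) meeting every constraint; each maps to a distinct set of atoms, giving 3 matches.

3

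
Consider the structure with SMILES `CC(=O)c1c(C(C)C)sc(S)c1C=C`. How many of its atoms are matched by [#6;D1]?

4

The query [#6;D1] means: carbon bonded to exactly one heavy atom.
Check the 14 heavy atoms by environment: 1× s (aromatic, D2) → no; 4× c (aromatic, D3) → no; 1× S (D1) → no; 2× C (D3) → no; 1× O (D1) → no; 4× C (D1) → match; 1× C (D2) → no.
That gives 4 matching atoms.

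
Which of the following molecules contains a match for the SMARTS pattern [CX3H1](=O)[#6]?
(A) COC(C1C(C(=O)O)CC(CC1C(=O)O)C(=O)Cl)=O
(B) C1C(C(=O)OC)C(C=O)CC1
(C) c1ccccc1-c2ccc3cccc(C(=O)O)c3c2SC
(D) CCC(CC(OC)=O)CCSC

[CX3H1](=O)[#6] describes an sp2 carbon with one H, double-bonded to O and single-bonded to carbon (an aldehyde).
(A) has a carboxylic acid group (-C(=O)OH) but the carbonyl carbon has H0 and is bonded to O, not H1.
(B) contains an aldehyde (-CHO), which satisfies every atom and bond constraint.
(C) has a carboxylic acid group (-C(=O)OH) but the carbonyl carbon has H0 and is bonded to O, not H1.
(D) has a methyl-ester group (-C(=O)OCH3) but the carbonyl carbon has H0, not H1.
So the answer is (B).

B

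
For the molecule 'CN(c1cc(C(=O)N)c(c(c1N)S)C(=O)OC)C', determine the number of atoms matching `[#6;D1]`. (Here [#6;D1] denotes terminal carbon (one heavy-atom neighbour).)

The query [#6;D1] means: carbon bonded to exactly one heavy atom.
Check the 18 heavy atoms by environment: 5× c (aromatic, D3) → no; 1× c (aromatic, D2) → no; 1× N (D3) → no; 3× C (D1) → match; 2× C (D3) → no; 2× O (D1) → no; 2× N (D1) → no; 1× O (D2) → no; 1× S (D1) → no.
That gives 3 matching atoms.

3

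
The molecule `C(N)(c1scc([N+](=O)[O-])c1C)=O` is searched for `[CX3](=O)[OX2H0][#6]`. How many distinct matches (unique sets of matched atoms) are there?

0

[CX3](=O)[OX2H0][#6] is the SMARTS for an ester: a carbonyl carbon bonded to an oxygen that is itself bonded to carbon (no H on that O).
The molecule has a primary amide (-C(=O)NH2), but the carbonyl is bonded to N, not to an O-C linkage; nothing else fits, so there are 0 matches.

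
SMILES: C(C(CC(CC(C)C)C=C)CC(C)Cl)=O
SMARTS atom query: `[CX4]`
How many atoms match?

10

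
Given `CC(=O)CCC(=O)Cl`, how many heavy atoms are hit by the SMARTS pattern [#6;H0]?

2

The query [#6;H0] means: any carbon with no attached hydrogen.
Check the 8 heavy atoms by environment: 2× C (H2) → no; 2× C (H0) → match; 2× O (H0) → no; 1× Cl (H0) → no; 1× C (H3) → no.
That gives 2 matching atoms.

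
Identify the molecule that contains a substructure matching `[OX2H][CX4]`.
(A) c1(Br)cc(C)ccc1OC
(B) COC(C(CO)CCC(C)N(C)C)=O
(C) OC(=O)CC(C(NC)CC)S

B

[OX2H][CX4] describes a hydroxyl oxygen bound to an sp3 (X4) carbon (an aliphatic alcohol).
(A) has a methoxy ether (-OCH3) but the oxygen has H0 (ether), not H1.
(B) contains a hydroxyl group (-OH), which satisfies every atom and bond constraint.
(C) has a carboxylic acid group (-C(=O)OH) but the -OH is on a CX3 carbonyl carbon, not a CX4 carbon.
So the answer is (B).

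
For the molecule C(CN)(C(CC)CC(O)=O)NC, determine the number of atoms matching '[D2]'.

4

The query [D2] means: atom with exactly two heavy-atom neighbours.
Check the 12 heavy atoms by environment: 3× C (D2) → match; 3× C (D3) → no; 1× N (D1) → no; 1× N (D2) → match; 2× C (D1) → no; 2× O (D1) → no.
Summing the matching environments: 3 + 1 = 4 matching atoms.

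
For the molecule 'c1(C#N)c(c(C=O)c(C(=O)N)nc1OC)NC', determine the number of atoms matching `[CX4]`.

The query [CX4] means: C with X4: aliphatic carbon with exactly 4 total connections (bonds + H).
Check the 17 heavy atoms by environment: 1× n (aromatic, X2) → no; 5× c (aromatic, X3) → no; 2× C (X3) → no; 2× O (X1) → no; 2× N (X3) → no; 2× C (X4) → match; 1× C (X2) → no; 1× N (X1) → no; 1× O (X2) → no.
That gives 2 matching atoms.

2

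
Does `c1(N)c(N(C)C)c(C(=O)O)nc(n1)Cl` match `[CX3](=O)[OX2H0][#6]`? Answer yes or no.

The pattern [CX3](=O)[OX2H0][#6] describes a carbonyl carbon bonded to an oxygen that is itself bonded to carbon (no H on that O) — an ester.
The closest candidate here is a carboxylic acid group (-C(=O)OH), but the singly-bonded O carries H (OX2H1, not H0). No other fragment satisfies the full query, so there is no match.

No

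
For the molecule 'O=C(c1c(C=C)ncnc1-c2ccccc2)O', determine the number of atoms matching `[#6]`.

13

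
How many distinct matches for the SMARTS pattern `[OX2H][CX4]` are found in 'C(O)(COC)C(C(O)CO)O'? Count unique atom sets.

4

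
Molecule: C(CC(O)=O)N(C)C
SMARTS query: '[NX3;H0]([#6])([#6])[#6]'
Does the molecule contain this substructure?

Yes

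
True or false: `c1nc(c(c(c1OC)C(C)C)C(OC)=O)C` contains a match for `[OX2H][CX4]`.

False

The pattern [OX2H][CX4] describes a hydroxyl oxygen bound to an sp3 (X4) carbon — an aliphatic alcohol.
The closest candidate here is a methoxy ether (-OCH3), but the oxygen has H0 (ether), not H1. No other fragment satisfies the full query, so there is no match.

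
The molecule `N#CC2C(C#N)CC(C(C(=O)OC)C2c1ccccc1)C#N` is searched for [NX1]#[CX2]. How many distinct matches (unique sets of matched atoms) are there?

[NX1]#[CX2] is the SMARTS for a nitrile: a nitrogen triple-bonded to a two-connected carbon.
The molecule carries 3 separate instances of a nitrile (-C#N) meeting every constraint; each maps to a distinct set of atoms, giving 3 matches.

3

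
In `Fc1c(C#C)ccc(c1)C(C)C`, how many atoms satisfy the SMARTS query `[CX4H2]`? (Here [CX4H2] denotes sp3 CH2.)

The query [CX4H2] means: sp3 carbon (X4) with exactly two hydrogens.
Check the 12 heavy atoms by environment: 3× c (aromatic, H1, X3) → no; 3× c (aromatic, H0, X3) → no; 1× C (H0, X2) → no; 1× C (H1, X2) → no; 1× C (H1, X4) → no; 2× C (H3, X4) → no; 1× F (H0, X1) → no.
No environment satisfies the query, so 0 matching atoms.

0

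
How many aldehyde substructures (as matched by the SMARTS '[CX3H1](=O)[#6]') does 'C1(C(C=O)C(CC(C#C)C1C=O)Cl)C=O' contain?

3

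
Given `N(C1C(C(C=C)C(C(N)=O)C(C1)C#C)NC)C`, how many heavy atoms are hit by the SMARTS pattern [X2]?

The query [X2] means: any atom with exactly two total connections (bonds + H).
Check the 17 heavy atoms by environment: 8× C (X4) → no; 3× C (X3) → no; 1× O (X1) → no; 3× N (X3) → no; 2× C (X2) → match.
That gives 2 matching atoms.

2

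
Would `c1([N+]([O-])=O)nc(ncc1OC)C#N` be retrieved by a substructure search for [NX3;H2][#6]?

No

The pattern [NX3;H2][#6] describes a trivalent nitrogen with two H attached to carbon — a primary amine.
The closest candidate here is a nitrile (-C#N), but the nitrogen is NX1 (triple-bonded), not NX3 with two H. No other fragment satisfies the full query, so there is no match.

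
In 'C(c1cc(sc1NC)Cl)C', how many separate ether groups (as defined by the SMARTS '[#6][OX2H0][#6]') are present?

[#6][OX2H0][#6] is the SMARTS for an ether: an aliphatic oxygen bridging two carbons with no H on the oxygen.
No fragment in the molecule satisfies every constraint, giving 0 matches.

0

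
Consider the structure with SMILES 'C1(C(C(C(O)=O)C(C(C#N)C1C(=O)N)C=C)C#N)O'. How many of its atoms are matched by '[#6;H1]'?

7

The query [#6;H1] means: any carbon bearing exactly one hydrogen.
Check the 19 heavy atoms by environment: 7× C (H1) → match; 4× C (H0) → no; 2× N (H0) → no; 2× O (H0) → no; 1× N (H2) → no; 2× O (H1) → no; 1× C (H2) → no.
That gives 7 matching atoms.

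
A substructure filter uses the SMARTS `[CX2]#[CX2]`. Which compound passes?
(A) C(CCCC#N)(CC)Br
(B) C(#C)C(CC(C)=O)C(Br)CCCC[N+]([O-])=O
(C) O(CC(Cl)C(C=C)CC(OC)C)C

B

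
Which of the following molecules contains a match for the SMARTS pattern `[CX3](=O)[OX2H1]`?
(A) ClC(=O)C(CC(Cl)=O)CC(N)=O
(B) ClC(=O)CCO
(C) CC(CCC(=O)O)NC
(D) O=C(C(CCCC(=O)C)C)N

C

[CX3](=O)[OX2H1] describes an sp2 carbon double-bonded to O and single-bonded to an -OH oxygen (a carboxylic acid).
(A) has a primary amide (-C(=O)NH2) but the carbonyl is bonded to N, not to an -OH oxygen.
(B) has an acyl chloride (-C(=O)Cl) but the carbonyl is bonded to Cl, not to an -OH oxygen.
(C) contains a carboxylic acid group (-C(=O)OH), which satisfies every atom and bond constraint.
(D) has a primary amide (-C(=O)NH2) but the carbonyl is bonded to N, not to an -OH oxygen.
So the answer is (C).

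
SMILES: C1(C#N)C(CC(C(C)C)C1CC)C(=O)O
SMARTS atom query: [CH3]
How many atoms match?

3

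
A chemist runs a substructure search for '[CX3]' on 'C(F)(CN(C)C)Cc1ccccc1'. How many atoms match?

0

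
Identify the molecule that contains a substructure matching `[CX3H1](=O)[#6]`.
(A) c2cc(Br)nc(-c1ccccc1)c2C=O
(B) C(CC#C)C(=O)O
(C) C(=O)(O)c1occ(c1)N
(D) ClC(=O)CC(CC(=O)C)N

A

[CX3H1](=O)[#6] describes an sp2 carbon with one H, double-bonded to O and single-bonded to carbon (an aldehyde).
(A) contains an aldehyde (-CHO), which satisfies every atom and bond constraint.
(B) has a carboxylic acid group (-C(=O)OH) but the carbonyl carbon has H0 and is bonded to O, not H1.
(C) has a carboxylic acid group (-C(=O)OH) but the carbonyl carbon has H0 and is bonded to O, not H1.
(D) has an acetyl/ketone group (-C(=O)CH3) but the carbonyl carbon has H0 (two carbon neighbours), not H1.
So the answer is (A).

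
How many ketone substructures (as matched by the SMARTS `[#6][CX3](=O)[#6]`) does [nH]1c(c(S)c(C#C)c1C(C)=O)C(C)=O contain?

2

[#6][CX3](=O)[#6] is the SMARTS for a ketone: a carbonyl carbon (no H) flanked by two carbons.
The molecule carries 2 separate instances of an acetyl/ketone group (-C(=O)CH3) meeting every constraint; each maps to a distinct set of atoms, giving 2 matches.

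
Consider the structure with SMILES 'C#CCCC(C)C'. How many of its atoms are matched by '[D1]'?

3

The query [D1] means: atom with exactly one heavy-atom neighbour (degree 1).
Check the 7 heavy atoms by environment: 3× C (D2) → no; 3× C (D1) → match; 1× C (D3) → no.
That gives 3 matching atoms.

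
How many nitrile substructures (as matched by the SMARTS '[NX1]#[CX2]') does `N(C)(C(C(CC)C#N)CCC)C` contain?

1

[NX1]#[CX2] is the SMARTS for a nitrile: a nitrogen triple-bonded to a two-connected carbon.
Exactly one fragment in the molecule meets all constraints, giving 1 match.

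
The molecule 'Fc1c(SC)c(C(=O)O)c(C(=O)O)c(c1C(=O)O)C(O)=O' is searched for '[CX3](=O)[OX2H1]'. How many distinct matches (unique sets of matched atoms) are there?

4

[CX3](=O)[OX2H1] is the SMARTS for a carboxylic acid: an sp2 carbon double-bonded to O and single-bonded to an -OH oxygen.
The molecule carries 4 separate instances of a carboxylic acid group (-C(=O)OH) meeting every constraint; each maps to a distinct set of atoms, giving 4 matches.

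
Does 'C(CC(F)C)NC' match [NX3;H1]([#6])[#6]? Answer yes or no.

Yes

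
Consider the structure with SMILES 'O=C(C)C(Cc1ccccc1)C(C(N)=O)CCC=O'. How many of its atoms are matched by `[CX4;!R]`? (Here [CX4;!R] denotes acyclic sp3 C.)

6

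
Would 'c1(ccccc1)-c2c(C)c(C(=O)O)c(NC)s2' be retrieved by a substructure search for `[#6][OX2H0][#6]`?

No

The pattern [#6][OX2H0][#6] describes an aliphatic oxygen bridging two carbons with no H on the oxygen — an ether.
The closest candidate here is a carboxylic acid group (-C(=O)OH), but the -OH oxygen has H1; the =O is OX1, not OX2. No other fragment satisfies the full query, so there is no match.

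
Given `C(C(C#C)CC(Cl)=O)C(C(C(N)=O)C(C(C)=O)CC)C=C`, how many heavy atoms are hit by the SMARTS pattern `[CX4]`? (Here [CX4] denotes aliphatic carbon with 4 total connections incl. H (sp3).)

9

The query [CX4] means: C with X4: aliphatic carbon with exactly 4 total connections (bonds + H).
Check the 21 heavy atoms by environment: 9× C (X4) → match; 5× C (X3) → no; 3× O (X1) → no; 1× N (X3) → no; 2× C (X2) → no; 1× Cl (X1) → no.
That gives 9 matching atoms.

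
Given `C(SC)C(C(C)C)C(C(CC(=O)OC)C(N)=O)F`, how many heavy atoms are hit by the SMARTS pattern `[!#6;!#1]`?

6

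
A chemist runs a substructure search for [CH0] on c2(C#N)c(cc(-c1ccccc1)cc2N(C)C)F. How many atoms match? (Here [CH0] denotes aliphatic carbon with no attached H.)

1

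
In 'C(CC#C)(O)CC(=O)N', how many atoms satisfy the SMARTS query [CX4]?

3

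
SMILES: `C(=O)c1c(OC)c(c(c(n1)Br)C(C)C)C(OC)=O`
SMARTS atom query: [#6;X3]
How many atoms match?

The query [#6;X3] means: any carbon (aromatic or not) with three total connections.
Check the 18 heavy atoms by environment: 1× n (aromatic, X2) → no; 5× c (aromatic, X3) → match; 2× C (X3) → match; 2× O (X1) → no; 2× O (X2) → no; 5× C (X4) → no; 1× Br (X1) → no.
Summing the matching environments: 5 + 2 = 7 matching atoms.

7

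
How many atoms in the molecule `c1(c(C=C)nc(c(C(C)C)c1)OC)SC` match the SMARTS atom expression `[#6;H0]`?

4

The query [#6;H0] means: any carbon with no attached hydrogen.
Check the 15 heavy atoms by environment: 1× n (aromatic, H0) → no; 4× c (aromatic, H0) → match; 1× c (aromatic, H1) → no; 1× O (H0) → no; 4× C (H3) → no; 2× C (H1) → no; 1× C (H2) → no; 1× S (H0) → no.
That gives 4 matching atoms.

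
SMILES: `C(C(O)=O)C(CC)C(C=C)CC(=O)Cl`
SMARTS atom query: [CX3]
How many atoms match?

Check the 14 heavy atoms by environment: 6× C (X4) → no; 4× C (X3) → match; 2× O (X1) → no; 1× Cl (X1) → no; 1× O (X2) → no.
That gives 4 matching atoms.

4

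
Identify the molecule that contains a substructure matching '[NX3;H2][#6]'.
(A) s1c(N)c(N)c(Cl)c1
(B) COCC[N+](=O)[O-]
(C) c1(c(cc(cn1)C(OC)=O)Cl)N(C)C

A

[NX3;H2][#6] describes a trivalent nitrogen with two H attached to carbon (a primary amine).
(A) contains a primary amino group (-NH2), which satisfies every atom and bond constraint.
(B) has a nitro group (-[N+](=O)[O-]) but the nitrogen is [N+] with no H, not NX3H2.
(C) has a dimethylamino group (-N(CH3)2) but the nitrogen has H0, not H2.
So the answer is (A).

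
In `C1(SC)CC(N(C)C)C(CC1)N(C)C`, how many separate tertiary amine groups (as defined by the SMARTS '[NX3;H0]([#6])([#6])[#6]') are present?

2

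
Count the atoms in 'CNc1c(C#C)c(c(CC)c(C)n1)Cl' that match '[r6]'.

6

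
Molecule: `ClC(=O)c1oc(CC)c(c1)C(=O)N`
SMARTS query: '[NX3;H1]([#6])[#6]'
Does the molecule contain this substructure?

No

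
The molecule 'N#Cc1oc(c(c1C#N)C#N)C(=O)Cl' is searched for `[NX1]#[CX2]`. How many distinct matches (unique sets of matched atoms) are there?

3

[NX1]#[CX2] is the SMARTS for a nitrile: a nitrogen triple-bonded to a two-connected carbon.
The molecule carries 3 separate instances of a nitrile (-C#N) meeting every constraint; each maps to a distinct set of atoms, giving 3 matches.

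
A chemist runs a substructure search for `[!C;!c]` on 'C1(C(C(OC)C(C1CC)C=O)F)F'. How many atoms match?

Check the 13 heavy atoms by environment: 9× C → no; 2× F → match; 2× O → match.
Summing the matching environments: 2 + 2 = 4 matching atoms.

4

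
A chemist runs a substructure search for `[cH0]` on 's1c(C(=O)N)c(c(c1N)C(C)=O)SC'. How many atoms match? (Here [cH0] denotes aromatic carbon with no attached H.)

4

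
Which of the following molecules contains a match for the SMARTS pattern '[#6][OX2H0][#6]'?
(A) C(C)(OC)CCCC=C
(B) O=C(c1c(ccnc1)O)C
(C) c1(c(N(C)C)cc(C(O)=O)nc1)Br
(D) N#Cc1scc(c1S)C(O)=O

A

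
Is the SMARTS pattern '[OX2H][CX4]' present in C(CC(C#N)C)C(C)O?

Yes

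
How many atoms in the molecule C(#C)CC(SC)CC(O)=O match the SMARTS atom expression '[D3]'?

Check the 10 heavy atoms by environment: 3× C (D2) → no; 2× C (D3) → match; 2× O (D1) → no; 2× C (D1) → no; 1× S (D2) → no.
That gives 2 matching atoms.

2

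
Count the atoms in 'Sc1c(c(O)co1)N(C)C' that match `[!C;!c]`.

4

Check the 10 heavy atoms by environment: 1× o (aromatic) → match; 4× c (aromatic) → no; 1× S → match; 1× O → match; 1× N → match; 2× C → no.
Summing the matching environments: 1 + 1 + 1 + 1 = 4 matching atoms.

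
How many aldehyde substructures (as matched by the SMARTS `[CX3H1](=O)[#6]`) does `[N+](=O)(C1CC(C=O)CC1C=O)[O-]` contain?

[CX3H1](=O)[#6] is the SMARTS for an aldehyde: an sp2 carbon with one H, double-bonded to O and single-bonded to carbon.
The molecule carries 2 separate instances of an aldehyde (-CHO) meeting every constraint; each maps to a distinct set of atoms, giving 2 matches.

2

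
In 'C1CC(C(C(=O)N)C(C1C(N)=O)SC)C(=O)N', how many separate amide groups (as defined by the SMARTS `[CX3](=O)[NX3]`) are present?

3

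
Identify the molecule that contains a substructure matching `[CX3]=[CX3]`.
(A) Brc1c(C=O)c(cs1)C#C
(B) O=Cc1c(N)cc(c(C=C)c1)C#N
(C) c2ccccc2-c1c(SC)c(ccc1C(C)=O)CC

B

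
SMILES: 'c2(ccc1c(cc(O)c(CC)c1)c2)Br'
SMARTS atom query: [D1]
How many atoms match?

3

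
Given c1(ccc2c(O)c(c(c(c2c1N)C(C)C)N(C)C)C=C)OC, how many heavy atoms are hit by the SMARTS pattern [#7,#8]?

4

The query [#7,#8] means: nitrogen or oxygen (comma = OR).
Check the 22 heavy atoms by environment: 10× c (aromatic) → no; 2× N → match; 8× C → no; 2× O → match.
Summing the matching environments: 2 + 2 = 4 matching atoms.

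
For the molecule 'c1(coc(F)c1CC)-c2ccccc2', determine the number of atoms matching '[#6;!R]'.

2

The query [#6;!R] means: carbon not in any ring.
Check the 14 heavy atoms by environment: 1× o (aromatic, in 5-ring) → no; 4× c (aromatic, in 5-ring) → no; 6× c (aromatic, in 6-ring) → no; 2× C (acyclic) → match; 1× F (acyclic) → no.
That gives 2 matching atoms.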